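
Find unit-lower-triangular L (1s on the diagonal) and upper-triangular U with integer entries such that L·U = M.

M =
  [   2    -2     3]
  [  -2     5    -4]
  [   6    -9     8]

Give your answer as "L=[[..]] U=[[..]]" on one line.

  R1 -= -1·R0 → [0,3,-1]
  R2 -= 3·R0 → [0,-3,-1]
  R2 -= -1·R1 → [0,0,-2]

L=[[1,0,0],[-1,1,0],[3,-1,1]] U=[[2,-2,3],[0,3,-1],[0,0,-2]]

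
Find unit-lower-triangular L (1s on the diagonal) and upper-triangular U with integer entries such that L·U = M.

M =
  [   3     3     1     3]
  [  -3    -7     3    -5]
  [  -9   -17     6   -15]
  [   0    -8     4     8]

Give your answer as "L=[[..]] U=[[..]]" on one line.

L=[[1,0,0,0],[-1,1,0,0],[-3,2,1,0],[0,2,-4,1]] U=[[3,3,1,3],[0,-4,4,-2],[0,0,1,-2],[0,0,0,4]]

  R1 -= -1·R0 → [0,-4,4,-2]
  R2 -= -3·R0 → [0,-8,9,-6]
  R3 -= 0·R0 → [0,-8,4,8]
  R2 -= 2·R1 → [0,0,1,-2]
  R3 -= 2·R1 → [0,0,-4,12]
  R3 -= -4·R2 → [0,0,0,4]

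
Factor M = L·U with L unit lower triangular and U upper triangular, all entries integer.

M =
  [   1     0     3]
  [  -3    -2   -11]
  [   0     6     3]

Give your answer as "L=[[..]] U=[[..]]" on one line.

  R1 -= -3·R0 → [0,-2,-2]
  R2 -= 0·R0 → [0,6,3]
  R2 -= -3·R1 → [0,0,-3]

L=[[1,0,0],[-3,1,0],[0,-3,1]] U=[[1,0,3],[0,-2,-2],[0,0,-3]]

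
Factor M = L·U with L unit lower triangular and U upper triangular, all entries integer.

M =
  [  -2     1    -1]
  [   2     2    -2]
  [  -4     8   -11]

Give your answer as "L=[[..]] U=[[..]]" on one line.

  r1 -= -1·r0 → [0,3,-3]
  r2 -= 2·r0 → [0,6,-9]
  r2 -= 2·r1 → [0,0,-3]

L=[[1,0,0],[-1,1,0],[2,2,1]] U=[[-2,1,-1],[0,3,-3],[0,0,-3]]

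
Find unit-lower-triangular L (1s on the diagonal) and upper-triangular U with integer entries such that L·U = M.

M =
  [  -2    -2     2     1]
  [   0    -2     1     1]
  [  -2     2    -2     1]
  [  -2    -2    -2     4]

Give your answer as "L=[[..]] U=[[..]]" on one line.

  r1 -= 0·r0 → [0,-2,1,1]
  r2 -= 1·r0 → [0,4,-4,0]
  r3 -= 1·r0 → [0,0,-4,3]
  r2 -= -2·r1 → [0,0,-2,2]
  r3 -= 0·r1 → [0,0,-4,3]
  r3 -= 2·r2 → [0,0,0,-1]

L=[[1,0,0,0],[0,1,0,0],[1,-2,1,0],[1,0,2,1]] U=[[-2,-2,2,1],[0,-2,1,1],[0,0,-2,2],[0,0,0,-1]]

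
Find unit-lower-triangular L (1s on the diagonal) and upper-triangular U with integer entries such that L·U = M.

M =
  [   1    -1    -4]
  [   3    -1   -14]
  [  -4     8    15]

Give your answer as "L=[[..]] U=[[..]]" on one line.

L=[[1,0,0],[3,1,0],[-4,2,1]] U=[[1,-1,-4],[0,2,-2],[0,0,3]]

  R1 -= 3·R0 → [0,2,-2]
  R2 -= -4·R0 → [0,4,-1]
  R2 -= 2·R1 → [0,0,3]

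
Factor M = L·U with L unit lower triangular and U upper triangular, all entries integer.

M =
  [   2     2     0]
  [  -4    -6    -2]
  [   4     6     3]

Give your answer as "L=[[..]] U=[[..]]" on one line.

L=[[1,0,0],[-2,1,0],[2,-1,1]] U=[[2,2,0],[0,-2,-2],[0,0,1]]

  R1 -= -2·R0 → [0,-2,-2]
  R2 -= 2·R0 → [0,2,3]
  R2 -= -1·R1 → [0,0,1]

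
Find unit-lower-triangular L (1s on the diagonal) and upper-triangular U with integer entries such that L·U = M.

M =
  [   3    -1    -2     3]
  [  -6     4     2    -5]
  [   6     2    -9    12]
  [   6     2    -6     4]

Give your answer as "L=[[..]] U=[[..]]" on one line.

L=[[1,0,0,0],[-2,1,0,0],[2,2,1,0],[2,2,-2,1]] U=[[3,-1,-2,3],[0,2,-2,1],[0,0,-1,4],[0,0,0,4]]

  r1 -= -2·r0 → [0,2,-2,1]
  r2 -= 2·r0 → [0,4,-5,6]
  r3 -= 2·r0 → [0,4,-2,-2]
  r2 -= 2·r1 → [0,0,-1,4]
  r3 -= 2·r1 → [0,0,2,-4]
  r3 -= -2·r2 → [0,0,0,4]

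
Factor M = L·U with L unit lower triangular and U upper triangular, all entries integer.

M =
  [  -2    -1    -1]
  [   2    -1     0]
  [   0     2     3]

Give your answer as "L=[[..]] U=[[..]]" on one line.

  R1 -= -1·R0 → [0,-2,-1]
  R2 -= 0·R0 → [0,2,3]
  R2 -= -1·R1 → [0,0,2]

L=[[1,0,0],[-1,1,0],[0,-1,1]] U=[[-2,-1,-1],[0,-2,-1],[0,0,2]]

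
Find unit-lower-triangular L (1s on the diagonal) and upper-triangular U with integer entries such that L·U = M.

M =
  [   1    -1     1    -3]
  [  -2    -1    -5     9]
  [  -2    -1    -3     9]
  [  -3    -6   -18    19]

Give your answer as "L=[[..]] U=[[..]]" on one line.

  row1 -= -2·row0 → [0,-3,-3,3]
  row2 -= -2·row0 → [0,-3,-1,3]
  row3 -= -3·row0 → [0,-9,-15,10]
  row2 -= 1·row1 → [0,0,2,0]
  row3 -= 3·row1 → [0,0,-6,1]
  row3 -= -3·row2 → [0,0,0,1]

L=[[1,0,0,0],[-2,1,0,0],[-2,1,1,0],[-3,3,-3,1]] U=[[1,-1,1,-3],[0,-3,-3,3],[0,0,2,0],[0,0,0,1]]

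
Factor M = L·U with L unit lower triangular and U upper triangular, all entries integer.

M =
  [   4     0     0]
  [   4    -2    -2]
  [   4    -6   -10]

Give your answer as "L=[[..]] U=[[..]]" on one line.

  r1 -= 1·r0 → [0,-2,-2]
  r2 -= 1·r0 → [0,-6,-10]
  r2 -= 3·r1 → [0,0,-4]

L=[[1,0,0],[1,1,0],[1,3,1]] U=[[4,0,0],[0,-2,-2],[0,0,-4]]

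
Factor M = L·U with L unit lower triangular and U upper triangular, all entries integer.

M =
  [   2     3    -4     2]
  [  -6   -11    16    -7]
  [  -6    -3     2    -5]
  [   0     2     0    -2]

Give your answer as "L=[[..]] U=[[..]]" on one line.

  r1 -= -3·r0 → [0,-2,4,-1]
  r2 -= -3·r0 → [0,6,-10,1]
  r3 -= 0·r0 → [0,2,0,-2]
  r2 -= -3·r1 → [0,0,2,-2]
  r3 -= -1·r1 → [0,0,4,-3]
  r3 -= 2·r2 → [0,0,0,1]

L=[[1,0,0,0],[-3,1,0,0],[-3,-3,1,0],[0,-1,2,1]] U=[[2,3,-4,2],[0,-2,4,-1],[0,0,2,-2],[0,0,0,1]]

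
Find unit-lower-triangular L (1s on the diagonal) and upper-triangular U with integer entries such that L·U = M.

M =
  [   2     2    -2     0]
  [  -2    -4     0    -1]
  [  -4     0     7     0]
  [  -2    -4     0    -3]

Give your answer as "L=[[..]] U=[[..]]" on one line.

  row1 -= -1·row0 → [0,-2,-2,-1]
  row2 -= -2·row0 → [0,4,3,0]
  row3 -= -1·row0 → [0,-2,-2,-3]
  row2 -= -2·row1 → [0,0,-1,-2]
  row3 -= 1·row1 → [0,0,0,-2]
  row3 -= 0·row2 → [0,0,0,-2]

L=[[1,0,0,0],[-1,1,0,0],[-2,-2,1,0],[-1,1,0,1]] U=[[2,2,-2,0],[0,-2,-2,-1],[0,0,-1,-2],[0,0,0,-2]]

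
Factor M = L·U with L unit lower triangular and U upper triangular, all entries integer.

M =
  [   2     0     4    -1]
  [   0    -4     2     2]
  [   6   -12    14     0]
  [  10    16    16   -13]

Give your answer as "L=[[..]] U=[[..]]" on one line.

  R1 -= 0·R0 → [0,-4,2,2]
  R2 -= 3·R0 → [0,-12,2,3]
  R3 -= 5·R0 → [0,16,-4,-8]
  R2 -= 3·R1 → [0,0,-4,-3]
  R3 -= -4·R1 → [0,0,4,0]
  R3 -= -1·R2 → [0,0,0,-3]

L=[[1,0,0,0],[0,1,0,0],[3,3,1,0],[5,-4,-1,1]] U=[[2,0,4,-1],[0,-4,2,2],[0,0,-4,-3],[0,0,0,-3]]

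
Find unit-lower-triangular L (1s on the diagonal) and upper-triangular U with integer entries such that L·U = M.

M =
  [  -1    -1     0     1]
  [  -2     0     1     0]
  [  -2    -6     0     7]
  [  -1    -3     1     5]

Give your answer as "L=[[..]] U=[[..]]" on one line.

L=[[1,0,0,0],[2,1,0,0],[2,-2,1,0],[1,-1,1,1]] U=[[-1,-1,0,1],[0,2,1,-2],[0,0,2,1],[0,0,0,1]]

  row1 -= 2·row0 → [0,2,1,-2]
  row2 -= 2·row0 → [0,-4,0,5]
  row3 -= 1·row0 → [0,-2,1,4]
  row2 -= -2·row1 → [0,0,2,1]
  row3 -= -1·row1 → [0,0,2,2]
  row3 -= 1·row2 → [0,0,0,1]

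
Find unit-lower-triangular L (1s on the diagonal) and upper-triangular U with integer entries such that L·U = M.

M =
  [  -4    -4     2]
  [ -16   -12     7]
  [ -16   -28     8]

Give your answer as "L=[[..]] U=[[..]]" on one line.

L=[[1,0,0],[4,1,0],[4,-3,1]] U=[[-4,-4,2],[0,4,-1],[0,0,-3]]

  row1 -= 4·row0 → [0,4,-1]
  row2 -= 4·row0 → [0,-12,0]
  row2 -= -3·row1 → [0,0,-3]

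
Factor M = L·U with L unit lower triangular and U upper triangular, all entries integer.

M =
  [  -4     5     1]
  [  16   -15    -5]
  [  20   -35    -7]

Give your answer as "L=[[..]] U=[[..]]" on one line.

  r1 -= -4·r0 → [0,5,-1]
  r2 -= -5·r0 → [0,-10,-2]
  r2 -= -2·r1 → [0,0,-4]

L=[[1,0,0],[-4,1,0],[-5,-2,1]] U=[[-4,5,1],[0,5,-1],[0,0,-4]]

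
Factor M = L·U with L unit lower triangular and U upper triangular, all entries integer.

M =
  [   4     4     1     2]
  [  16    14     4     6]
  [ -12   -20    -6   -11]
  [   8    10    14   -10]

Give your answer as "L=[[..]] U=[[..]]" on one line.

L=[[1,0,0,0],[4,1,0,0],[-3,4,1,0],[2,-1,-4,1]] U=[[4,4,1,2],[0,-2,0,-2],[0,0,-3,3],[0,0,0,-4]]

  r1 -= 4·r0 → [0,-2,0,-2]
  r2 -= -3·r0 → [0,-8,-3,-5]
  r3 -= 2·r0 → [0,2,12,-14]
  r2 -= 4·r1 → [0,0,-3,3]
  r3 -= -1·r1 → [0,0,12,-16]
  r3 -= -4·r2 → [0,0,0,-4]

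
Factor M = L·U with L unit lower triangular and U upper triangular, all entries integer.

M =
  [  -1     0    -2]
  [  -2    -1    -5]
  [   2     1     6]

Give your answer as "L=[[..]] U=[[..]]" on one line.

L=[[1,0,0],[2,1,0],[-2,-1,1]] U=[[-1,0,-2],[0,-1,-1],[0,0,1]]

  R1 -= 2·R0 → [0,-1,-1]
  R2 -= -2·R0 → [0,1,2]
  R2 -= -1·R1 → [0,0,1]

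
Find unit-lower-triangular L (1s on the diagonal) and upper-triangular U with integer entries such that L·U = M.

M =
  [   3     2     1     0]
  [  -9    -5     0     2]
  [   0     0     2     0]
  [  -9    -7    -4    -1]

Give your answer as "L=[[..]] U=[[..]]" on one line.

  R1 -= -3·R0 → [0,1,3,2]
  R2 -= 0·R0 → [0,0,2,0]
  R3 -= -3·R0 → [0,-1,-1,-1]
  R2 -= 0·R1 → [0,0,2,0]
  R3 -= -1·R1 → [0,0,2,1]
  R3 -= 1·R2 → [0,0,0,1]

L=[[1,0,0,0],[-3,1,0,0],[0,0,1,0],[-3,-1,1,1]] U=[[3,2,1,0],[0,1,3,2],[0,0,2,0],[0,0,0,1]]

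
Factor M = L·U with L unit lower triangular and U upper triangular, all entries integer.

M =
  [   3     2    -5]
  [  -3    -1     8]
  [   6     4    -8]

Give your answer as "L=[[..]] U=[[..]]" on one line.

L=[[1,0,0],[-1,1,0],[2,0,1]] U=[[3,2,-5],[0,1,3],[0,0,2]]

  r1 -= -1·r0 → [0,1,3]
  r2 -= 2·r0 → [0,0,2]
  r2 -= 0·r1 → [0,0,2]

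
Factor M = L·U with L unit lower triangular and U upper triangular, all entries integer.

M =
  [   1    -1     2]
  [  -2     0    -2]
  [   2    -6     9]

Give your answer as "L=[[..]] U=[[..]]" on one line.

  R1 -= -2·R0 → [0,-2,2]
  R2 -= 2·R0 → [0,-4,5]
  R2 -= 2·R1 → [0,0,1]

L=[[1,0,0],[-2,1,0],[2,2,1]] U=[[1,-1,2],[0,-2,2],[0,0,1]]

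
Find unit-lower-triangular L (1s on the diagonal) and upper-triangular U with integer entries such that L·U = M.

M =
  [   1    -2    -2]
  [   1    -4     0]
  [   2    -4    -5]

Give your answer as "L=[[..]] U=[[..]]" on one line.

  r1 -= 1·r0 → [0,-2,2]
  r2 -= 2·r0 → [0,0,-1]
  r2 -= 0·r1 → [0,0,-1]

L=[[1,0,0],[1,1,0],[2,0,1]] U=[[1,-2,-2],[0,-2,2],[0,0,-1]]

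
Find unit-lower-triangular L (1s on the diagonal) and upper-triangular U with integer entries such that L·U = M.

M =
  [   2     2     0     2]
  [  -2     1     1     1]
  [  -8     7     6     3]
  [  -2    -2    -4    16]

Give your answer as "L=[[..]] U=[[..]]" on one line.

  row1 -= -1·row0 → [0,3,1,3]
  row2 -= -4·row0 → [0,15,6,11]
  row3 -= -1·row0 → [0,0,-4,18]
  row2 -= 5·row1 → [0,0,1,-4]
  row3 -= 0·row1 → [0,0,-4,18]
  row3 -= -4·row2 → [0,0,0,2]

L=[[1,0,0,0],[-1,1,0,0],[-4,5,1,0],[-1,0,-4,1]] U=[[2,2,0,2],[0,3,1,3],[0,0,1,-4],[0,0,0,2]]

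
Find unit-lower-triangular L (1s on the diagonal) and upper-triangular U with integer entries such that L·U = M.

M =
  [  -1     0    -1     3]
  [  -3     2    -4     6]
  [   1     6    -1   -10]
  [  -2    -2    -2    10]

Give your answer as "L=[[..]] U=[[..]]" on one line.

L=[[1,0,0,0],[3,1,0,0],[-1,3,1,0],[2,-1,-1,1]] U=[[-1,0,-1,3],[0,2,-1,-3],[0,0,1,2],[0,0,0,3]]

  row1 -= 3·row0 → [0,2,-1,-3]
  row2 -= -1·row0 → [0,6,-2,-7]
  row3 -= 2·row0 → [0,-2,0,4]
  row2 -= 3·row1 → [0,0,1,2]
  row3 -= -1·row1 → [0,0,-1,1]
  row3 -= -1·row2 → [0,0,0,3]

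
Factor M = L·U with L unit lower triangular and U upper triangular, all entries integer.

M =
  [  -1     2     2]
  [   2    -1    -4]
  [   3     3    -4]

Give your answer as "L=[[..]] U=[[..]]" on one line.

L=[[1,0,0],[-2,1,0],[-3,3,1]] U=[[-1,2,2],[0,3,0],[0,0,2]]

  r1 -= -2·r0 → [0,3,0]
  r2 -= -3·r0 → [0,9,2]
  r2 -= 3·r1 → [0,0,2]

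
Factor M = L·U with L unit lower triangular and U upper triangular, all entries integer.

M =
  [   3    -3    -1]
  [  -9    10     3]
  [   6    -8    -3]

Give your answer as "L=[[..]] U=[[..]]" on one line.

L=[[1,0,0],[-3,1,0],[2,-2,1]] U=[[3,-3,-1],[0,1,0],[0,0,-1]]

  row1 -= -3·row0 → [0,1,0]
  row2 -= 2·row0 → [0,-2,-1]
  row2 -= -2·row1 → [0,0,-1]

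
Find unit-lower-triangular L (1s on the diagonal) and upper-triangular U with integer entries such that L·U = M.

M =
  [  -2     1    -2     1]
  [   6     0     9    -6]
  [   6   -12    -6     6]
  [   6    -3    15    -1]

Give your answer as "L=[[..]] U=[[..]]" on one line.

L=[[1,0,0,0],[-3,1,0,0],[-3,-3,1,0],[-3,0,-3,1]] U=[[-2,1,-2,1],[0,3,3,-3],[0,0,-3,0],[0,0,0,2]]

  R1 -= -3·R0 → [0,3,3,-3]
  R2 -= -3·R0 → [0,-9,-12,9]
  R3 -= -3·R0 → [0,0,9,2]
  R2 -= -3·R1 → [0,0,-3,0]
  R3 -= 0·R1 → [0,0,9,2]
  R3 -= -3·R2 → [0,0,0,2]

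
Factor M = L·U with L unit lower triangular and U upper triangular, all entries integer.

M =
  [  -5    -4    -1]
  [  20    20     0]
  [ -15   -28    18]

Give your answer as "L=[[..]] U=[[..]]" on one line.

  R1 -= -4·R0 → [0,4,-4]
  R2 -= 3·R0 → [0,-16,21]
  R2 -= -4·R1 → [0,0,5]

L=[[1,0,0],[-4,1,0],[3,-4,1]] U=[[-5,-4,-1],[0,4,-4],[0,0,5]]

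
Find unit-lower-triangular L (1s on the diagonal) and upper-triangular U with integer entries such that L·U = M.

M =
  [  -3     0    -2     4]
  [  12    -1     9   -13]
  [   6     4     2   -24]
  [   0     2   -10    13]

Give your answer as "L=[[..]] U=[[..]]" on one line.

L=[[1,0,0,0],[-4,1,0,0],[-2,-4,1,0],[0,-2,-4,1]] U=[[-3,0,-2,4],[0,-1,1,3],[0,0,2,-4],[0,0,0,3]]

  R1 -= -4·R0 → [0,-1,1,3]
  R2 -= -2·R0 → [0,4,-2,-16]
  R3 -= 0·R0 → [0,2,-10,13]
  R2 -= -4·R1 → [0,0,2,-4]
  R3 -= -2·R1 → [0,0,-8,19]
  R3 -= -4·R2 → [0,0,0,3]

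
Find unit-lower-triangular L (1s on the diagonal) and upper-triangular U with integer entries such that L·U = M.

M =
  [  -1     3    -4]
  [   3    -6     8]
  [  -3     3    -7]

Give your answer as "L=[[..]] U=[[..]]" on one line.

L=[[1,0,0],[-3,1,0],[3,-2,1]] U=[[-1,3,-4],[0,3,-4],[0,0,-3]]

  r1 -= -3·r0 → [0,3,-4]
  r2 -= 3·r0 → [0,-6,5]
  r2 -= -2·r1 → [0,0,-3]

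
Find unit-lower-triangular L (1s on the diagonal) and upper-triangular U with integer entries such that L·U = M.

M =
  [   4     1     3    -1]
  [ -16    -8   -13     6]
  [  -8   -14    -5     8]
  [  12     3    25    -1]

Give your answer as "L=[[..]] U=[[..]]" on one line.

L=[[1,0,0,0],[-4,1,0,0],[-2,3,1,0],[3,0,4,1]] U=[[4,1,3,-1],[0,-4,-1,2],[0,0,4,0],[0,0,0,2]]

  r1 -= -4·r0 → [0,-4,-1,2]
  r2 -= -2·r0 → [0,-12,1,6]
  r3 -= 3·r0 → [0,0,16,2]
  r2 -= 3·r1 → [0,0,4,0]
  r3 -= 0·r1 → [0,0,16,2]
  r3 -= 4·r2 → [0,0,0,2]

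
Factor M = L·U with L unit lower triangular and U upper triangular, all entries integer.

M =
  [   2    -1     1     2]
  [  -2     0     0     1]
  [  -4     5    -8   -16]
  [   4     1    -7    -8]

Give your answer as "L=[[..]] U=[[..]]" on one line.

L=[[1,0,0,0],[-1,1,0,0],[-2,-3,1,0],[2,-3,2,1]] U=[[2,-1,1,2],[0,-1,1,3],[0,0,-3,-3],[0,0,0,3]]

  row1 -= -1·row0 → [0,-1,1,3]
  row2 -= -2·row0 → [0,3,-6,-12]
  row3 -= 2·row0 → [0,3,-9,-12]
  row2 -= -3·row1 → [0,0,-3,-3]
  row3 -= -3·row1 → [0,0,-6,-3]
  row3 -= 2·row2 → [0,0,0,3]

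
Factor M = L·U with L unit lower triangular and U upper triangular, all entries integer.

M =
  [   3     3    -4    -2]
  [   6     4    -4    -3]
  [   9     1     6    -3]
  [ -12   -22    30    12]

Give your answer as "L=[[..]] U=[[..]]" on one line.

L=[[1,0,0,0],[2,1,0,0],[3,4,1,0],[-4,5,-3,1]] U=[[3,3,-4,-2],[0,-2,4,1],[0,0,2,-1],[0,0,0,-4]]

  R1 -= 2·R0 → [0,-2,4,1]
  R2 -= 3·R0 → [0,-8,18,3]
  R3 -= -4·R0 → [0,-10,14,4]
  R2 -= 4·R1 → [0,0,2,-1]
  R3 -= 5·R1 → [0,0,-6,-1]
  R3 -= -3·R2 → [0,0,0,-4]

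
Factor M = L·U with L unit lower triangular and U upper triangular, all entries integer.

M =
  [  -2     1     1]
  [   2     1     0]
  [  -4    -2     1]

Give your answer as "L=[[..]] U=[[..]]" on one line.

L=[[1,0,0],[-1,1,0],[2,-2,1]] U=[[-2,1,1],[0,2,1],[0,0,1]]

  r1 -= -1·r0 → [0,2,1]
  r2 -= 2·r0 → [0,-4,-1]
  r2 -= -2·r1 → [0,0,1]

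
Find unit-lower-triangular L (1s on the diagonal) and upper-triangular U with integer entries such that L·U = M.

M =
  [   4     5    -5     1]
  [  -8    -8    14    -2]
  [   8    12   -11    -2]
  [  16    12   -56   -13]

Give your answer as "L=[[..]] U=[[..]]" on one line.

L=[[1,0,0,0],[-2,1,0,0],[2,1,1,0],[4,-4,4,1]] U=[[4,5,-5,1],[0,2,4,0],[0,0,-5,-4],[0,0,0,-1]]

  r1 -= -2·r0 → [0,2,4,0]
  r2 -= 2·r0 → [0,2,-1,-4]
  r3 -= 4·r0 → [0,-8,-36,-17]
  r2 -= 1·r1 → [0,0,-5,-4]
  r3 -= -4·r1 → [0,0,-20,-17]
  r3 -= 4·r2 → [0,0,0,-1]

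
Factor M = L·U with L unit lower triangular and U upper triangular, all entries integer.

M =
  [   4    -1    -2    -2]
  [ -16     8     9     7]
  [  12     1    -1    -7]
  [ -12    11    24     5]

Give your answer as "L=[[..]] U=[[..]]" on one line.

L=[[1,0,0,0],[-4,1,0,0],[3,1,1,0],[-3,2,4,1]] U=[[4,-1,-2,-2],[0,4,1,-1],[0,0,4,0],[0,0,0,1]]

  row1 -= -4·row0 → [0,4,1,-1]
  row2 -= 3·row0 → [0,4,5,-1]
  row3 -= -3·row0 → [0,8,18,-1]
  row2 -= 1·row1 → [0,0,4,0]
  row3 -= 2·row1 → [0,0,16,1]
  row3 -= 4·row2 → [0,0,0,1]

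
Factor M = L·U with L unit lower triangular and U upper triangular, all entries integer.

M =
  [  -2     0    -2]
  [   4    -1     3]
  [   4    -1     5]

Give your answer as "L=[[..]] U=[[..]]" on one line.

L=[[1,0,0],[-2,1,0],[-2,1,1]] U=[[-2,0,-2],[0,-1,-1],[0,0,2]]

  r1 -= -2·r0 → [0,-1,-1]
  r2 -= -2·r0 → [0,-1,1]
  r2 -= 1·r1 → [0,0,2]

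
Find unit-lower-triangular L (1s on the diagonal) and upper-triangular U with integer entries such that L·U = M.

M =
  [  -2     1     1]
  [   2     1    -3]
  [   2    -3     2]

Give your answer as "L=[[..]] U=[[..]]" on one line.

  r1 -= -1·r0 → [0,2,-2]
  r2 -= -1·r0 → [0,-2,3]
  r2 -= -1·r1 → [0,0,1]

L=[[1,0,0],[-1,1,0],[-1,-1,1]] U=[[-2,1,1],[0,2,-2],[0,0,1]]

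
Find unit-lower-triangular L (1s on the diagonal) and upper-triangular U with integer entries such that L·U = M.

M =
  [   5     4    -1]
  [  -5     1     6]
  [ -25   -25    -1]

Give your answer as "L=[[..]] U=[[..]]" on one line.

  r1 -= -1·r0 → [0,5,5]
  r2 -= -5·r0 → [0,-5,-6]
  r2 -= -1·r1 → [0,0,-1]

L=[[1,0,0],[-1,1,0],[-5,-1,1]] U=[[5,4,-1],[0,5,5],[0,0,-1]]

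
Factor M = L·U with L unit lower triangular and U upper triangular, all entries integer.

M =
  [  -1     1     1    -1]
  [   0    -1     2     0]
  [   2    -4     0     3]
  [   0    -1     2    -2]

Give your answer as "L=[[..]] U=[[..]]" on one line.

  R1 -= 0·R0 → [0,-1,2,0]
  R2 -= -2·R0 → [0,-2,2,1]
  R3 -= 0·R0 → [0,-1,2,-2]
  R2 -= 2·R1 → [0,0,-2,1]
  R3 -= 1·R1 → [0,0,0,-2]
  R3 -= 0·R2 → [0,0,0,-2]

L=[[1,0,0,0],[0,1,0,0],[-2,2,1,0],[0,1,0,1]] U=[[-1,1,1,-1],[0,-1,2,0],[0,0,-2,1],[0,0,0,-2]]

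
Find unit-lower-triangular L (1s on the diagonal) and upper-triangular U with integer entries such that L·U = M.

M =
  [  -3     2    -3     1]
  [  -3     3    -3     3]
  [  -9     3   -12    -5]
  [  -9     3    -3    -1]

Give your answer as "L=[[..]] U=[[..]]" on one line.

L=[[1,0,0,0],[1,1,0,0],[3,-3,1,0],[3,-3,-2,1]] U=[[-3,2,-3,1],[0,1,0,2],[0,0,-3,-2],[0,0,0,-2]]

  r1 -= 1·r0 → [0,1,0,2]
  r2 -= 3·r0 → [0,-3,-3,-8]
  r3 -= 3·r0 → [0,-3,6,-4]
  r2 -= -3·r1 → [0,0,-3,-2]
  r3 -= -3·r1 → [0,0,6,2]
  r3 -= -2·r2 → [0,0,0,-2]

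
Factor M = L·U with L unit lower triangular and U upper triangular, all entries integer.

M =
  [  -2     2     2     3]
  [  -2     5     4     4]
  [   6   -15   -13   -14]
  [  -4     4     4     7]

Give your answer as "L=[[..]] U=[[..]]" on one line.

  R1 -= 1·R0 → [0,3,2,1]
  R2 -= -3·R0 → [0,-9,-7,-5]
  R3 -= 2·R0 → [0,0,0,1]
  R2 -= -3·R1 → [0,0,-1,-2]
  R3 -= 0·R1 → [0,0,0,1]
  R3 -= 0·R2 → [0,0,0,1]

L=[[1,0,0,0],[1,1,0,0],[-3,-3,1,0],[2,0,0,1]] U=[[-2,2,2,3],[0,3,2,1],[0,0,-1,-2],[0,0,0,1]]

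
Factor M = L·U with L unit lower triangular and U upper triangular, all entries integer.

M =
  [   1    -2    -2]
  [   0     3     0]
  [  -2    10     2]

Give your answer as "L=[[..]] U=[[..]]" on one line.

L=[[1,0,0],[0,1,0],[-2,2,1]] U=[[1,-2,-2],[0,3,0],[0,0,-2]]

  row1 -= 0·row0 → [0,3,0]
  row2 -= -2·row0 → [0,6,-2]
  row2 -= 2·row1 → [0,0,-2]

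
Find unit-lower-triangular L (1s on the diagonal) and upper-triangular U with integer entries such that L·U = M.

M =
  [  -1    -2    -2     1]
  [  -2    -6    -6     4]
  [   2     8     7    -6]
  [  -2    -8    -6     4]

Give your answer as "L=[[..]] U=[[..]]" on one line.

  R1 -= 2·R0 → [0,-2,-2,2]
  R2 -= -2·R0 → [0,4,3,-4]
  R3 -= 2·R0 → [0,-4,-2,2]
  R2 -= -2·R1 → [0,0,-1,0]
  R3 -= 2·R1 → [0,0,2,-2]
  R3 -= -2·R2 → [0,0,0,-2]

L=[[1,0,0,0],[2,1,0,0],[-2,-2,1,0],[2,2,-2,1]] U=[[-1,-2,-2,1],[0,-2,-2,2],[0,0,-1,0],[0,0,0,-2]]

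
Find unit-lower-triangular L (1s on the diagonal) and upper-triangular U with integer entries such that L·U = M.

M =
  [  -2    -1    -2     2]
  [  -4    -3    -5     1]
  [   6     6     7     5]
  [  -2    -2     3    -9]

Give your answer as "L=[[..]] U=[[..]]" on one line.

L=[[1,0,0,0],[2,1,0,0],[-3,-3,1,0],[1,1,-3,1]] U=[[-2,-1,-2,2],[0,-1,-1,-3],[0,0,-2,2],[0,0,0,-2]]

  row1 -= 2·row0 → [0,-1,-1,-3]
  row2 -= -3·row0 → [0,3,1,11]
  row3 -= 1·row0 → [0,-1,5,-11]
  row2 -= -3·row1 → [0,0,-2,2]
  row3 -= 1·row1 → [0,0,6,-8]
  row3 -= -3·row2 → [0,0,0,-2]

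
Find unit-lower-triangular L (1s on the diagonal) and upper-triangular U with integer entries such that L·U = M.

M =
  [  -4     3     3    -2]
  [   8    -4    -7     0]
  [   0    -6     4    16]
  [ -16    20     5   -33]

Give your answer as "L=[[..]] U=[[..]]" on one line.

L=[[1,0,0,0],[-2,1,0,0],[0,-3,1,0],[4,4,-3,1]] U=[[-4,3,3,-2],[0,2,-1,-4],[0,0,1,4],[0,0,0,3]]

  row1 -= -2·row0 → [0,2,-1,-4]
  row2 -= 0·row0 → [0,-6,4,16]
  row3 -= 4·row0 → [0,8,-7,-25]
  row2 -= -3·row1 → [0,0,1,4]
  row3 -= 4·row1 → [0,0,-3,-9]
  row3 -= -3·row2 → [0,0,0,3]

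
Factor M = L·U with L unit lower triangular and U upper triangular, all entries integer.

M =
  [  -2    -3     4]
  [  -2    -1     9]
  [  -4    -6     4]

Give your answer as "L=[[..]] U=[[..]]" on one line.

  row1 -= 1·row0 → [0,2,5]
  row2 -= 2·row0 → [0,0,-4]
  row2 -= 0·row1 → [0,0,-4]

L=[[1,0,0],[1,1,0],[2,0,1]] U=[[-2,-3,4],[0,2,5],[0,0,-4]]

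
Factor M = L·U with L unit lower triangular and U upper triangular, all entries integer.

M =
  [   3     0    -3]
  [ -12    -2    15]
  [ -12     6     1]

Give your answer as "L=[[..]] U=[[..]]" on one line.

L=[[1,0,0],[-4,1,0],[-4,-3,1]] U=[[3,0,-3],[0,-2,3],[0,0,-2]]

  R1 -= -4·R0 → [0,-2,3]
  R2 -= -4·R0 → [0,6,-11]
  R2 -= -3·R1 → [0,0,-2]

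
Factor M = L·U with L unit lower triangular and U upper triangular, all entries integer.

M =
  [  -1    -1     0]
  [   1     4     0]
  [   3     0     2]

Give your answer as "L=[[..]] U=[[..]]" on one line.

L=[[1,0,0],[-1,1,0],[-3,-1,1]] U=[[-1,-1,0],[0,3,0],[0,0,2]]

  R1 -= -1·R0 → [0,3,0]
  R2 -= -3·R0 → [0,-3,2]
  R2 -= -1·R1 → [0,0,2]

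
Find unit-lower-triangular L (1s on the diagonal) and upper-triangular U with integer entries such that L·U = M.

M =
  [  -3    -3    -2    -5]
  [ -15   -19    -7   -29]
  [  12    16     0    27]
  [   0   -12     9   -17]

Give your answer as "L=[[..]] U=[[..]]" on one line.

L=[[1,0,0,0],[5,1,0,0],[-4,-1,1,0],[0,3,0,1]] U=[[-3,-3,-2,-5],[0,-4,3,-4],[0,0,-5,3],[0,0,0,-5]]

  row1 -= 5·row0 → [0,-4,3,-4]
  row2 -= -4·row0 → [0,4,-8,7]
  row3 -= 0·row0 → [0,-12,9,-17]
  row2 -= -1·row1 → [0,0,-5,3]
  row3 -= 3·row1 → [0,0,0,-5]
  row3 -= 0·row2 → [0,0,0,-5]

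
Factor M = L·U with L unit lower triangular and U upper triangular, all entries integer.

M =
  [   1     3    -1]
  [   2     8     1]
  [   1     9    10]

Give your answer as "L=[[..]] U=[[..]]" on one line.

  R1 -= 2·R0 → [0,2,3]
  R2 -= 1·R0 → [0,6,11]
  R2 -= 3·R1 → [0,0,2]

L=[[1,0,0],[2,1,0],[1,3,1]] U=[[1,3,-1],[0,2,3],[0,0,2]]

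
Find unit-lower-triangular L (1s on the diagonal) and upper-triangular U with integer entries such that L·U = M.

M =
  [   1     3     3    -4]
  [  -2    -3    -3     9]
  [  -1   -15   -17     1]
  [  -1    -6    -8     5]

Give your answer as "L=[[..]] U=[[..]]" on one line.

  R1 -= -2·R0 → [0,3,3,1]
  R2 -= -1·R0 → [0,-12,-14,-3]
  R3 -= -1·R0 → [0,-3,-5,1]
  R2 -= -4·R1 → [0,0,-2,1]
  R3 -= -1·R1 → [0,0,-2,2]
  R3 -= 1·R2 → [0,0,0,1]

L=[[1,0,0,0],[-2,1,0,0],[-1,-4,1,0],[-1,-1,1,1]] U=[[1,3,3,-4],[0,3,3,1],[0,0,-2,1],[0,0,0,1]]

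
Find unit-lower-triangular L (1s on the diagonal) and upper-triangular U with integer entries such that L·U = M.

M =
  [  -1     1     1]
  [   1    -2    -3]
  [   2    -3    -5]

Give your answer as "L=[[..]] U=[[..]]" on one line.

L=[[1,0,0],[-1,1,0],[-2,1,1]] U=[[-1,1,1],[0,-1,-2],[0,0,-1]]

  r1 -= -1·r0 → [0,-1,-2]
  r2 -= -2·r0 → [0,-1,-3]
  r2 -= 1·r1 → [0,0,-1]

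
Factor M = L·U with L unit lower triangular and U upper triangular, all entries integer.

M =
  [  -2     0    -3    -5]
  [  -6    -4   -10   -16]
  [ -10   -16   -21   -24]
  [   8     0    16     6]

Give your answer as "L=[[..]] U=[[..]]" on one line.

  R1 -= 3·R0 → [0,-4,-1,-1]
  R2 -= 5·R0 → [0,-16,-6,1]
  R3 -= -4·R0 → [0,0,4,-14]
  R2 -= 4·R1 → [0,0,-2,5]
  R3 -= 0·R1 → [0,0,4,-14]
  R3 -= -2·R2 → [0,0,0,-4]

L=[[1,0,0,0],[3,1,0,0],[5,4,1,0],[-4,0,-2,1]] U=[[-2,0,-3,-5],[0,-4,-1,-1],[0,0,-2,5],[0,0,0,-4]]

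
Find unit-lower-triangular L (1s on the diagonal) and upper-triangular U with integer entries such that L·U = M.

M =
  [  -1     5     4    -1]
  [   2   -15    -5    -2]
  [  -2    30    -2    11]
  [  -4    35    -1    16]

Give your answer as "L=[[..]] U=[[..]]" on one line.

  r1 -= -2·r0 → [0,-5,3,-4]
  r2 -= 2·r0 → [0,20,-10,13]
  r3 -= 4·r0 → [0,15,-17,20]
  r2 -= -4·r1 → [0,0,2,-3]
  r3 -= -3·r1 → [0,0,-8,8]
  r3 -= -4·r2 → [0,0,0,-4]

L=[[1,0,0,0],[-2,1,0,0],[2,-4,1,0],[4,-3,-4,1]] U=[[-1,5,4,-1],[0,-5,3,-4],[0,0,2,-3],[0,0,0,-4]]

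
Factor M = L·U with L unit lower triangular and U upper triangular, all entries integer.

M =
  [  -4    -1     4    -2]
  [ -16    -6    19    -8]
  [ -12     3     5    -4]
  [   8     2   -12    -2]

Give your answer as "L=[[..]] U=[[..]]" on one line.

L=[[1,0,0,0],[4,1,0,0],[3,-3,1,0],[-2,0,-2,1]] U=[[-4,-1,4,-2],[0,-2,3,0],[0,0,2,2],[0,0,0,-2]]

  row1 -= 4·row0 → [0,-2,3,0]
  row2 -= 3·row0 → [0,6,-7,2]
  row3 -= -2·row0 → [0,0,-4,-6]
  row2 -= -3·row1 → [0,0,2,2]
  row3 -= 0·row1 → [0,0,-4,-6]
  row3 -= -2·row2 → [0,0,0,-2]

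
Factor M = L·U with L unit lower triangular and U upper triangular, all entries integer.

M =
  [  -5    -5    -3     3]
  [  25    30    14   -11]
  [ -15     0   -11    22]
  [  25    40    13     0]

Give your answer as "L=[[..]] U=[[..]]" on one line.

L=[[1,0,0,0],[-5,1,0,0],[3,3,1,0],[-5,3,1,1]] U=[[-5,-5,-3,3],[0,5,-1,4],[0,0,1,1],[0,0,0,2]]

  R1 -= -5·R0 → [0,5,-1,4]
  R2 -= 3·R0 → [0,15,-2,13]
  R3 -= -5·R0 → [0,15,-2,15]
  R2 -= 3·R1 → [0,0,1,1]
  R3 -= 3·R1 → [0,0,1,3]
  R3 -= 1·R2 → [0,0,0,2]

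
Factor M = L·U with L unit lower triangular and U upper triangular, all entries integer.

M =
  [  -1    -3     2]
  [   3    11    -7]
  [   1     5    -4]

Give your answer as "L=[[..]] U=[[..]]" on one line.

L=[[1,0,0],[-3,1,0],[-1,1,1]] U=[[-1,-3,2],[0,2,-1],[0,0,-1]]

  R1 -= -3·R0 → [0,2,-1]
  R2 -= -1·R0 → [0,2,-2]
  R2 -= 1·R1 → [0,0,-1]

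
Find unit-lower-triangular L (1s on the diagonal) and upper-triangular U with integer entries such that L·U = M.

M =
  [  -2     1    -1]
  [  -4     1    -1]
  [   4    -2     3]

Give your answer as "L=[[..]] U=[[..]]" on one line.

  row1 -= 2·row0 → [0,-1,1]
  row2 -= -2·row0 → [0,0,1]
  row2 -= 0·row1 → [0,0,1]

L=[[1,0,0],[2,1,0],[-2,0,1]] U=[[-2,1,-1],[0,-1,1],[0,0,1]]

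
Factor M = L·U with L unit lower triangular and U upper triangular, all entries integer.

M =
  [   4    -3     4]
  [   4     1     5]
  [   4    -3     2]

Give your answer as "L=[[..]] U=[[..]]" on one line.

  R1 -= 1·R0 → [0,4,1]
  R2 -= 1·R0 → [0,0,-2]
  R2 -= 0·R1 → [0,0,-2]

L=[[1,0,0],[1,1,0],[1,0,1]] U=[[4,-3,4],[0,4,1],[0,0,-2]]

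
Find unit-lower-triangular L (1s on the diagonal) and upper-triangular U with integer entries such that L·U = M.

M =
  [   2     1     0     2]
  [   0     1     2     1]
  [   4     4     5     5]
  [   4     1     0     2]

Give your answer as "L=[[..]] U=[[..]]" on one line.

  row1 -= 0·row0 → [0,1,2,1]
  row2 -= 2·row0 → [0,2,5,1]
  row3 -= 2·row0 → [0,-1,0,-2]
  row2 -= 2·row1 → [0,0,1,-1]
  row3 -= -1·row1 → [0,0,2,-1]
  row3 -= 2·row2 → [0,0,0,1]

L=[[1,0,0,0],[0,1,0,0],[2,2,1,0],[2,-1,2,1]] U=[[2,1,0,2],[0,1,2,1],[0,0,1,-1],[0,0,0,1]]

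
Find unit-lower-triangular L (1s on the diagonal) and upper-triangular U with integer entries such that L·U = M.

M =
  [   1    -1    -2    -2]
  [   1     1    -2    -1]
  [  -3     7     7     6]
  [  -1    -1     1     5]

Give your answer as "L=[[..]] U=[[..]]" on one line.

  r1 -= 1·r0 → [0,2,0,1]
  r2 -= -3·r0 → [0,4,1,0]
  r3 -= -1·r0 → [0,-2,-1,3]
  r2 -= 2·r1 → [0,0,1,-2]
  r3 -= -1·r1 → [0,0,-1,4]
  r3 -= -1·r2 → [0,0,0,2]

L=[[1,0,0,0],[1,1,0,0],[-3,2,1,0],[-1,-1,-1,1]] U=[[1,-1,-2,-2],[0,2,0,1],[0,0,1,-2],[0,0,0,2]]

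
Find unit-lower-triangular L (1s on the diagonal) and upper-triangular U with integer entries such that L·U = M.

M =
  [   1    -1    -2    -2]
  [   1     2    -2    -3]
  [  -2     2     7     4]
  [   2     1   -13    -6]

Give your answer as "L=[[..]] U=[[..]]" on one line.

L=[[1,0,0,0],[1,1,0,0],[-2,0,1,0],[2,1,-3,1]] U=[[1,-1,-2,-2],[0,3,0,-1],[0,0,3,0],[0,0,0,-1]]

  R1 -= 1·R0 → [0,3,0,-1]
  R2 -= -2·R0 → [0,0,3,0]
  R3 -= 2·R0 → [0,3,-9,-2]
  R2 -= 0·R1 → [0,0,3,0]
  R3 -= 1·R1 → [0,0,-9,-1]
  R3 -= -3·R2 → [0,0,0,-1]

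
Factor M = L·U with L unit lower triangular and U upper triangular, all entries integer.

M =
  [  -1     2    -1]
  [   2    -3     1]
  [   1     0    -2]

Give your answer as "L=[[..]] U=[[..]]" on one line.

  R1 -= -2·R0 → [0,1,-1]
  R2 -= -1·R0 → [0,2,-3]
  R2 -= 2·R1 → [0,0,-1]

L=[[1,0,0],[-2,1,0],[-1,2,1]] U=[[-1,2,-1],[0,1,-1],[0,0,-1]]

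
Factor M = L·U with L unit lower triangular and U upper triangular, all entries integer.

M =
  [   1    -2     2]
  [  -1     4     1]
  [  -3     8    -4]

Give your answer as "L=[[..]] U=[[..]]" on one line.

  row1 -= -1·row0 → [0,2,3]
  row2 -= -3·row0 → [0,2,2]
  row2 -= 1·row1 → [0,0,-1]

L=[[1,0,0],[-1,1,0],[-3,1,1]] U=[[1,-2,2],[0,2,3],[0,0,-1]]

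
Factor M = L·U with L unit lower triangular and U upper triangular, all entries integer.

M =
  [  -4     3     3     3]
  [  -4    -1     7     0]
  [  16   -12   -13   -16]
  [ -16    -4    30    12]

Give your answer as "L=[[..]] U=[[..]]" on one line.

  r1 -= 1·r0 → [0,-4,4,-3]
  r2 -= -4·r0 → [0,0,-1,-4]
  r3 -= 4·r0 → [0,-16,18,0]
  r2 -= 0·r1 → [0,0,-1,-4]
  r3 -= 4·r1 → [0,0,2,12]
  r3 -= -2·r2 → [0,0,0,4]

L=[[1,0,0,0],[1,1,0,0],[-4,0,1,0],[4,4,-2,1]] U=[[-4,3,3,3],[0,-4,4,-3],[0,0,-1,-4],[0,0,0,4]]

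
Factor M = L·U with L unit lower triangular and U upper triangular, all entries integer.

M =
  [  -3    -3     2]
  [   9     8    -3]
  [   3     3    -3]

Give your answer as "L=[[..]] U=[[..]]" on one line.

L=[[1,0,0],[-3,1,0],[-1,0,1]] U=[[-3,-3,2],[0,-1,3],[0,0,-1]]

  r1 -= -3·r0 → [0,-1,3]
  r2 -= -1·r0 → [0,0,-1]
  r2 -= 0·r1 → [0,0,-1]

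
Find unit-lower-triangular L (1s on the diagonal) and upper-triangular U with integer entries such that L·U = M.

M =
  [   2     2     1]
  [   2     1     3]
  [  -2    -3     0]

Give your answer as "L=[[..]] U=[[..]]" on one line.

  row1 -= 1·row0 → [0,-1,2]
  row2 -= -1·row0 → [0,-1,1]
  row2 -= 1·row1 → [0,0,-1]

L=[[1,0,0],[1,1,0],[-1,1,1]] U=[[2,2,1],[0,-1,2],[0,0,-1]]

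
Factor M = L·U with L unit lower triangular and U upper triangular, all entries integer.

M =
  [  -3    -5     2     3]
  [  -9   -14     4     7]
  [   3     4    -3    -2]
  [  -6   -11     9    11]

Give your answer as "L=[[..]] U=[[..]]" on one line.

L=[[1,0,0,0],[3,1,0,0],[-1,-1,1,0],[2,-1,-1,1]] U=[[-3,-5,2,3],[0,1,-2,-2],[0,0,-3,-1],[0,0,0,2]]

  row1 -= 3·row0 → [0,1,-2,-2]
  row2 -= -1·row0 → [0,-1,-1,1]
  row3 -= 2·row0 → [0,-1,5,5]
  row2 -= -1·row1 → [0,0,-3,-1]
  row3 -= -1·row1 → [0,0,3,3]
  row3 -= -1·row2 → [0,0,0,2]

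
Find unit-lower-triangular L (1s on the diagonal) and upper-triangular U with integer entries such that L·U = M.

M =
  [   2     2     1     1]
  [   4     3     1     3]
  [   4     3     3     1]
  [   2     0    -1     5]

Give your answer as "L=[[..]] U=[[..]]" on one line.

L=[[1,0,0,0],[2,1,0,0],[2,1,1,0],[1,2,0,1]] U=[[2,2,1,1],[0,-1,-1,1],[0,0,2,-2],[0,0,0,2]]

  R1 -= 2·R0 → [0,-1,-1,1]
  R2 -= 2·R0 → [0,-1,1,-1]
  R3 -= 1·R0 → [0,-2,-2,4]
  R2 -= 1·R1 → [0,0,2,-2]
  R3 -= 2·R1 → [0,0,0,2]
  R3 -= 0·R2 → [0,0,0,2]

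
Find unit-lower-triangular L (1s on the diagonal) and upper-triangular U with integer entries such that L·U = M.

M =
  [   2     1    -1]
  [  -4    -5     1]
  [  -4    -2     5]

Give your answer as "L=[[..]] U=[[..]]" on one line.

  row1 -= -2·row0 → [0,-3,-1]
  row2 -= -2·row0 → [0,0,3]
  row2 -= 0·row1 → [0,0,3]

L=[[1,0,0],[-2,1,0],[-2,0,1]] U=[[2,1,-1],[0,-3,-1],[0,0,3]]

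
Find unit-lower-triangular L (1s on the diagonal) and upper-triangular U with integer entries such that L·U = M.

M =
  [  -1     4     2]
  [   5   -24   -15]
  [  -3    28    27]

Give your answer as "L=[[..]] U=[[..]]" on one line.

  r1 -= -5·r0 → [0,-4,-5]
  r2 -= 3·r0 → [0,16,21]
  r2 -= -4·r1 → [0,0,1]

L=[[1,0,0],[-5,1,0],[3,-4,1]] U=[[-1,4,2],[0,-4,-5],[0,0,1]]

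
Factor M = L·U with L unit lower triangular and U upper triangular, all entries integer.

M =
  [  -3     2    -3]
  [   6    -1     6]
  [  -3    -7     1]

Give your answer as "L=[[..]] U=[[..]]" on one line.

  r1 -= -2·r0 → [0,3,0]
  r2 -= 1·r0 → [0,-9,4]
  r2 -= -3·r1 → [0,0,4]

L=[[1,0,0],[-2,1,0],[1,-3,1]] U=[[-3,2,-3],[0,3,0],[0,0,4]]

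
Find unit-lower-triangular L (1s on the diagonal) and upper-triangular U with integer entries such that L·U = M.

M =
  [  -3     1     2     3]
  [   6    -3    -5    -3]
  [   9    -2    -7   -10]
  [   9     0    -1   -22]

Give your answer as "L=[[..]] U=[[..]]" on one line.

  row1 -= -2·row0 → [0,-1,-1,3]
  row2 -= -3·row0 → [0,1,-1,-1]
  row3 -= -3·row0 → [0,3,5,-13]
  row2 -= -1·row1 → [0,0,-2,2]
  row3 -= -3·row1 → [0,0,2,-4]
  row3 -= -1·row2 → [0,0,0,-2]

L=[[1,0,0,0],[-2,1,0,0],[-3,-1,1,0],[-3,-3,-1,1]] U=[[-3,1,2,3],[0,-1,-1,3],[0,0,-2,2],[0,0,0,-2]]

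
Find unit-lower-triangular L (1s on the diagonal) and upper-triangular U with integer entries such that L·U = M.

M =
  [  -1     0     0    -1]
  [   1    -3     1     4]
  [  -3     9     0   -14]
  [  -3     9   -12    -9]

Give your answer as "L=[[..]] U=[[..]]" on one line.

L=[[1,0,0,0],[-1,1,0,0],[3,-3,1,0],[3,-3,-3,1]] U=[[-1,0,0,-1],[0,-3,1,3],[0,0,3,-2],[0,0,0,-3]]

  r1 -= -1·r0 → [0,-3,1,3]
  r2 -= 3·r0 → [0,9,0,-11]
  r3 -= 3·r0 → [0,9,-12,-6]
  r2 -= -3·r1 → [0,0,3,-2]
  r3 -= -3·r1 → [0,0,-9,3]
  r3 -= -3·r2 → [0,0,0,-3]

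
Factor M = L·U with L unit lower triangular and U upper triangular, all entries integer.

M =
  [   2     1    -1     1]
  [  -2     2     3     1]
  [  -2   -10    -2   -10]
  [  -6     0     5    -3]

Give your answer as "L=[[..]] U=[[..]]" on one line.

L=[[1,0,0,0],[-1,1,0,0],[-1,-3,1,0],[-3,1,0,1]] U=[[2,1,-1,1],[0,3,2,2],[0,0,3,-3],[0,0,0,-2]]

  r1 -= -1·r0 → [0,3,2,2]
  r2 -= -1·r0 → [0,-9,-3,-9]
  r3 -= -3·r0 → [0,3,2,0]
  r2 -= -3·r1 → [0,0,3,-3]
  r3 -= 1·r1 → [0,0,0,-2]
  r3 -= 0·r2 → [0,0,0,-2]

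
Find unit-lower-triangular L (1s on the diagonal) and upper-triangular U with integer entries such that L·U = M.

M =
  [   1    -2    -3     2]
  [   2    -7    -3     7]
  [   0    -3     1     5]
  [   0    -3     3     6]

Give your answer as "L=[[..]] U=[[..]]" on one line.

  R1 -= 2·R0 → [0,-3,3,3]
  R2 -= 0·R0 → [0,-3,1,5]
  R3 -= 0·R0 → [0,-3,3,6]
  R2 -= 1·R1 → [0,0,-2,2]
  R3 -= 1·R1 → [0,0,0,3]
  R3 -= 0·R2 → [0,0,0,3]

L=[[1,0,0,0],[2,1,0,0],[0,1,1,0],[0,1,0,1]] U=[[1,-2,-3,2],[0,-3,3,3],[0,0,-2,2],[0,0,0,3]]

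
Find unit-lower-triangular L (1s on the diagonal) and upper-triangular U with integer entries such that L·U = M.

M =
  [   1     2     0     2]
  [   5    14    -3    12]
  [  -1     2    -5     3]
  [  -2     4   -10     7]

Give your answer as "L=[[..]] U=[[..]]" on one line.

L=[[1,0,0,0],[5,1,0,0],[-1,1,1,0],[-2,2,2,1]] U=[[1,2,0,2],[0,4,-3,2],[0,0,-2,3],[0,0,0,1]]

  row1 -= 5·row0 → [0,4,-3,2]
  row2 -= -1·row0 → [0,4,-5,5]
  row3 -= -2·row0 → [0,8,-10,11]
  row2 -= 1·row1 → [0,0,-2,3]
  row3 -= 2·row1 → [0,0,-4,7]
  row3 -= 2·row2 → [0,0,0,1]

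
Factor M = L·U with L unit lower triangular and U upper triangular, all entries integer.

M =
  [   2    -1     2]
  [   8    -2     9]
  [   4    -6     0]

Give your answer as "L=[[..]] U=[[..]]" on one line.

L=[[1,0,0],[4,1,0],[2,-2,1]] U=[[2,-1,2],[0,2,1],[0,0,-2]]

  r1 -= 4·r0 → [0,2,1]
  r2 -= 2·r0 → [0,-4,-4]
  r2 -= -2·r1 → [0,0,-2]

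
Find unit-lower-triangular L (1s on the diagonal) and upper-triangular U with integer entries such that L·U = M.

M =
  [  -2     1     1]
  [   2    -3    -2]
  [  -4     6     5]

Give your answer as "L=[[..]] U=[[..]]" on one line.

  row1 -= -1·row0 → [0,-2,-1]
  row2 -= 2·row0 → [0,4,3]
  row2 -= -2·row1 → [0,0,1]

L=[[1,0,0],[-1,1,0],[2,-2,1]] U=[[-2,1,1],[0,-2,-1],[0,0,1]]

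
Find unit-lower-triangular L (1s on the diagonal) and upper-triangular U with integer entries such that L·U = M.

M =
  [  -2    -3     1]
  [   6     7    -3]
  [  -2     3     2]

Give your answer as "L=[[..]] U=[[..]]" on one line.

  row1 -= -3·row0 → [0,-2,0]
  row2 -= 1·row0 → [0,6,1]
  row2 -= -3·row1 → [0,0,1]

L=[[1,0,0],[-3,1,0],[1,-3,1]] U=[[-2,-3,1],[0,-2,0],[0,0,1]]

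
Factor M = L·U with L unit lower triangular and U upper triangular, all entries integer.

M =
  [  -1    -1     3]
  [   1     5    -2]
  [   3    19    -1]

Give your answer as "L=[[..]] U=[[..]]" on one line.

L=[[1,0,0],[-1,1,0],[-3,4,1]] U=[[-1,-1,3],[0,4,1],[0,0,4]]

  R1 -= -1·R0 → [0,4,1]
  R2 -= -3·R0 → [0,16,8]
  R2 -= 4·R1 → [0,0,4]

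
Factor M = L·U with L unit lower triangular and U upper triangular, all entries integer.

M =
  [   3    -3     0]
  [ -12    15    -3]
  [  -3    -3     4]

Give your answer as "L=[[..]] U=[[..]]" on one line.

L=[[1,0,0],[-4,1,0],[-1,-2,1]] U=[[3,-3,0],[0,3,-3],[0,0,-2]]

  row1 -= -4·row0 → [0,3,-3]
  row2 -= -1·row0 → [0,-6,4]
  row2 -= -2·row1 → [0,0,-2]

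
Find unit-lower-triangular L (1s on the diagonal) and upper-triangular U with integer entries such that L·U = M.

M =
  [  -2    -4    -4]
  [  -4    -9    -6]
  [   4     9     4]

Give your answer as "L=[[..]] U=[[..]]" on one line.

L=[[1,0,0],[2,1,0],[-2,-1,1]] U=[[-2,-4,-4],[0,-1,2],[0,0,-2]]

  row1 -= 2·row0 → [0,-1,2]
  row2 -= -2·row0 → [0,1,-4]
  row2 -= -1·row1 → [0,0,-2]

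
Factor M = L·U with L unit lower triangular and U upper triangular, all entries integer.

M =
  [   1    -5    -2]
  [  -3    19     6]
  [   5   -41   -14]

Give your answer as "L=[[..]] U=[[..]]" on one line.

  row1 -= -3·row0 → [0,4,0]
  row2 -= 5·row0 → [0,-16,-4]
  row2 -= -4·row1 → [0,0,-4]

L=[[1,0,0],[-3,1,0],[5,-4,1]] U=[[1,-5,-2],[0,4,0],[0,0,-4]]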